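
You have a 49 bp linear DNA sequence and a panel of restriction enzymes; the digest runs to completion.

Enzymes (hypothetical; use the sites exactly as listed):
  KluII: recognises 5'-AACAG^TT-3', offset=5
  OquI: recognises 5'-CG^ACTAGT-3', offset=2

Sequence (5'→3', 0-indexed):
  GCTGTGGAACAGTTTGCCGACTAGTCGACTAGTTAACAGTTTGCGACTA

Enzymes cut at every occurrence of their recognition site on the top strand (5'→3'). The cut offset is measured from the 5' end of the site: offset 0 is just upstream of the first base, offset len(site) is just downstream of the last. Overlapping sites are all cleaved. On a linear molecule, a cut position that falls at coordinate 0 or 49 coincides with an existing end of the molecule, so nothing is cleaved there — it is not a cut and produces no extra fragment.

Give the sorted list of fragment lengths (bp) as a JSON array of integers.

Per-enzyme occurrences:
  KluII (AACAGTT, off=5): starts [7, 34] → cuts [12, 39]
  OquI (CGACTAGT, off=2): starts [17, 25] → cuts [19, 27]

All cut coordinates (distinct, sorted): [12, 19, 27, 39]

Fragment lengths:
  [0,12): 12 bp
  [12,19): 7 bp
  [19,27): 8 bp
  [27,39): 12 bp
  [39,49): 10 bp

[7,8,10,12,12]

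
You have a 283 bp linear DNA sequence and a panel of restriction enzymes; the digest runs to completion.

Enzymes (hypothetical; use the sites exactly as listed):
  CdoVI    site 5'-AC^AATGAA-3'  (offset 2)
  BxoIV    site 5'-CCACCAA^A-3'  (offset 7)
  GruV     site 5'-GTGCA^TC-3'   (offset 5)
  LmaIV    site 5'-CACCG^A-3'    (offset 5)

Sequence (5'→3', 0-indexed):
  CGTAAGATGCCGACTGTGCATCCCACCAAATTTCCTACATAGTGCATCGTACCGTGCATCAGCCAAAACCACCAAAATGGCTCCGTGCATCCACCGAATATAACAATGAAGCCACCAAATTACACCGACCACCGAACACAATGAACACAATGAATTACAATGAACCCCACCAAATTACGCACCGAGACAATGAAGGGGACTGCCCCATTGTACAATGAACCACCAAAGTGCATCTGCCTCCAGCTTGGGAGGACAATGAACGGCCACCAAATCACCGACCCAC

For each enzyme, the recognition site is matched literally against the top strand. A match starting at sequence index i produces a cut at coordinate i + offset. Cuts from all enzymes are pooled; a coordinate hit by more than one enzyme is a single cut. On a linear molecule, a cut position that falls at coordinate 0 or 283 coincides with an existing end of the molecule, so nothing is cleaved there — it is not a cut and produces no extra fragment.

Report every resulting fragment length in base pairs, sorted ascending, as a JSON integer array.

Site scan:
  CdoVI (ACAATGAA, off=2): starts [102, 137, 146, 156, 186, 211, 252] → cuts [104, 139, 148, 158, 188, 213, 254]
  BxoIV (CCACCAAA, off=7): starts [22, 68, 111, 166, 219, 263] → cuts [29, 75, 118, 173, 226, 270]
  GruV (GTGCATC, off=5): starts [15, 41, 53, 84, 227] → cuts [20, 46, 58, 89, 232]
  LmaIV (CACCGA, off=5): starts [91, 122, 129, 179, 272] → cuts [96, 127, 134, 184, 277]

All cut coordinates (distinct, sorted): [20, 29, 46, 58, 75, 89, 96, 104, 118, 127, 134, 139, 148, 158, 173, 184, 188, 213, 226, 232, 254, 270, 277]

Fragments:
  [0,20): 20 bp
  [20,29): 9 bp
  [29,46): 17 bp
  [46,58): 12 bp
  [58,75): 17 bp
  [75,89): 14 bp
  [89,96): 7 bp
  [96,104): 8 bp
  [104,118): 14 bp
  [118,127): 9 bp
  [127,134): 7 bp
  [134,139): 5 bp
  [139,148): 9 bp
  [148,158): 10 bp
  [158,173): 15 bp
  [173,184): 11 bp
  [184,188): 4 bp
  [188,213): 25 bp
  [213,226): 13 bp
  [226,232): 6 bp
  [232,254): 22 bp
  [254,270): 16 bp
  [270,277): 7 bp
  [277,283): 6 bp

[4,5,6,6,7,7,7,8,9,9,9,10,11,12,13,14,14,15,16,17,17,20,22,25]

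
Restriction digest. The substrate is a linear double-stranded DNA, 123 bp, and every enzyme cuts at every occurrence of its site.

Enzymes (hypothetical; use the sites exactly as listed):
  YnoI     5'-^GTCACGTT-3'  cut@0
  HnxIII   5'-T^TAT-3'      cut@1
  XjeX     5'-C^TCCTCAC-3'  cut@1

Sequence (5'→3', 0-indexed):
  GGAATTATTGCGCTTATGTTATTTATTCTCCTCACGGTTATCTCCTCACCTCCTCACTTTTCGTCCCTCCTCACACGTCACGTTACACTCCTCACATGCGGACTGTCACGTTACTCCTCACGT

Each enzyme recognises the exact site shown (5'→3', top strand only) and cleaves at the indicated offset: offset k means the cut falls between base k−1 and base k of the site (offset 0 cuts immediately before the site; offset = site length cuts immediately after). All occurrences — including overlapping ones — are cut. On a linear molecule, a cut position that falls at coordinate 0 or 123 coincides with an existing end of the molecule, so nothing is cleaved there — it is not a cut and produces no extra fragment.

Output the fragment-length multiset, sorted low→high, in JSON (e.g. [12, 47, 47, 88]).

Per-enzyme occurrences:
  YnoI (GTCACGTT, off=0): starts [76, 104] → cuts [76, 104]
  HnxIII (TTAT, off=1): starts [4, 13, 18, 22, 37] → cuts [5, 14, 19, 23, 38]
  XjeX (CTCCTCAC, off=1): starts [27, 41, 49, 66, 87, 113] → cuts [28, 42, 50, 67, 88, 114]

Pooled cuts: [5, 14, 19, 23, 28, 38, 42, 50, 67, 76, 88, 104, 114]

Fragments:
  [0,5): 5 bp
  [5,14): 9 bp
  [14,19): 5 bp
  [19,23): 4 bp
  [23,28): 5 bp
  [28,38): 10 bp
  [38,42): 4 bp
  [42,50): 8 bp
  [50,67): 17 bp
  [67,76): 9 bp
  [76,88): 12 bp
  [88,104): 16 bp
  [104,114): 10 bp
  [114,123): 9 bp

[4,4,5,5,5,8,9,9,9,10,10,12,16,17]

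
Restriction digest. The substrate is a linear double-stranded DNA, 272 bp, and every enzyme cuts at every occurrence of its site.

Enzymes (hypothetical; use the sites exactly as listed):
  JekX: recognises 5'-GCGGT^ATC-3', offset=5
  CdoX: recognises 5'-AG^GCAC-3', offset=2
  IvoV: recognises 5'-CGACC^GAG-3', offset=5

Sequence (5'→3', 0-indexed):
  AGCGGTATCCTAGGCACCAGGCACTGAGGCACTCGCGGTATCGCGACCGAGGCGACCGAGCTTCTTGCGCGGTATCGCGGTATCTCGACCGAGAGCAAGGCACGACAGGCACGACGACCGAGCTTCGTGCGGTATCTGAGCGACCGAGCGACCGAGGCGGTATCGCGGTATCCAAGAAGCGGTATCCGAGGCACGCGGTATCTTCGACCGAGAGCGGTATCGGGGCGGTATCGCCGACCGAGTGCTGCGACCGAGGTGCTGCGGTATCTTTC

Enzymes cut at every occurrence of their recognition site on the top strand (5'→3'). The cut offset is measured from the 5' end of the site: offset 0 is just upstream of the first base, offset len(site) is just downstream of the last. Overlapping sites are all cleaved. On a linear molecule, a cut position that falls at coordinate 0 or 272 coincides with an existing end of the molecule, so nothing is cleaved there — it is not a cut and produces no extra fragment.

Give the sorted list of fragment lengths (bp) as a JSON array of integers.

[6,7,7,7,7,8,8,8,8,8,9,9,9,9,9,9,9,10,10,11,11,11,12,13,13,14,14,16]

Per-enzyme occurrences:
  JekX GCGGTATC/5: at [1, 34, 68, 76, 128, 156, 164, 178, 194, 213, 224, 260] ⇒ [6, 39, 73, 81, 133, 161, 169, 183, 199, 218, 229, 265]
  CdoX AGGCAC/2: at [11, 18, 26, 97, 106, 188] ⇒ [13, 20, 28, 99, 108, 190]
  IvoV CGACCGAG/5: at [43, 52, 85, 114, 140, 148, 204, 234, 247] ⇒ [48, 57, 90, 119, 145, 153, 209, 239, 252]

Pooled cuts: [6, 13, 20, 28, 39, 48, 57, 73, 81, 90, 99, 108, 119, 133, 145, 153, 161, 169, 183, 190, 199, 209, 218, 229, 239, 252, 265]

Fragment lengths:
  [0,6): 6 bp
  [6,13): 7 bp
  [13,20): 7 bp
  [20,28): 8 bp
  [28,39): 11 bp
  [39,48): 9 bp
  [48,57): 9 bp
  [57,73): 16 bp
  [73,81): 8 bp
  [81,90): 9 bp
  [90,99): 9 bp
  [99,108): 9 bp
  [108,119): 11 bp
  [119,133): 14 bp
  [133,145): 12 bp
  [145,153): 8 bp
  [153,161): 8 bp
  [161,169): 8 bp
  [169,183): 14 bp
  [183,190): 7 bp
  [190,199): 9 bp
  [199,209): 10 bp
  [209,218): 9 bp
  [218,229): 11 bp
  [229,239): 10 bp
  [239,252): 13 bp
  [252,265): 13 bp
  [265,272): 7 bp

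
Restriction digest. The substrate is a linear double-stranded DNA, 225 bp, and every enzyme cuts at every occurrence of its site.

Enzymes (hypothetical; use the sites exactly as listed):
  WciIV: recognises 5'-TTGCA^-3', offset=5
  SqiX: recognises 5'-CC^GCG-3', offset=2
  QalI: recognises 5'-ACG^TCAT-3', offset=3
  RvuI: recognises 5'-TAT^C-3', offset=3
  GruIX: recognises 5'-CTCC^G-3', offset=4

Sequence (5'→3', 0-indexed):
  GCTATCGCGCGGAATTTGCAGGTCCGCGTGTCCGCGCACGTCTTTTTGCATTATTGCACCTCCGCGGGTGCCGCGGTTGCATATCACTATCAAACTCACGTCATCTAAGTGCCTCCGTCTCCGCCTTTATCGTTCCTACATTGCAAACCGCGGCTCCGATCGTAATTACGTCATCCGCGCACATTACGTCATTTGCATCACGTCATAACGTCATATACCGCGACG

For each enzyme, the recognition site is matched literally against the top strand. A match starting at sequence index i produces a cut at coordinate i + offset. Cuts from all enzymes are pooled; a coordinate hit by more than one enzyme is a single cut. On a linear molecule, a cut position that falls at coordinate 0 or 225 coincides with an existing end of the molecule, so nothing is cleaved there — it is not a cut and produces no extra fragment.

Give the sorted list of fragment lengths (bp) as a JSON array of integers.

Scan for sites:
  WciIV (TTGCA, off=5): starts [15, 45, 53, 76, 140, 192] → cuts [20, 50, 58, 81, 145, 197]
  SqiX (CCGCG, off=2): starts [23, 31, 61, 70, 147, 174, 217] → cuts [25, 33, 63, 72, 149, 176, 219]
  QalI (ACGTCAT, off=3): starts [97, 167, 185, 199, 207] → cuts [100, 170, 188, 202, 210]
  RvuI (TATC, off=3): starts [2, 81, 87, 127] → cuts [5, 84, 90, 130]
  GruIX (CTCCG, off=4): starts [59, 112, 118, 153] → cuts [63, 116, 122, 157]

Pooled cuts: [5, 20, 25, 33, 50, 58, 63, 72, 81, 84, 90, 100, 116, 122, 130, 145, 149, 157, 170, 176, 188, 197, 202, 210, 219]

Fragment lengths:
  [0,5): 5 bp
  [5,20): 15 bp
  [20,25): 5 bp
  [25,33): 8 bp
  [33,50): 17 bp
  [50,58): 8 bp
  [58,63): 5 bp
  [63,72): 9 bp
  [72,81): 9 bp
  [81,84): 3 bp
  [84,90): 6 bp
  [90,100): 10 bp
  [100,116): 16 bp
  [116,122): 6 bp
  [122,130): 8 bp
  [130,145): 15 bp
  [145,149): 4 bp
  [149,157): 8 bp
  [157,170): 13 bp
  [170,176): 6 bp
  [176,188): 12 bp
  [188,197): 9 bp
  [197,202): 5 bp
  [202,210): 8 bp
  [210,219): 9 bp
  [219,225): 6 bp

[3,4,5,5,5,5,6,6,6,6,8,8,8,8,8,9,9,9,9,10,12,13,15,15,16,17]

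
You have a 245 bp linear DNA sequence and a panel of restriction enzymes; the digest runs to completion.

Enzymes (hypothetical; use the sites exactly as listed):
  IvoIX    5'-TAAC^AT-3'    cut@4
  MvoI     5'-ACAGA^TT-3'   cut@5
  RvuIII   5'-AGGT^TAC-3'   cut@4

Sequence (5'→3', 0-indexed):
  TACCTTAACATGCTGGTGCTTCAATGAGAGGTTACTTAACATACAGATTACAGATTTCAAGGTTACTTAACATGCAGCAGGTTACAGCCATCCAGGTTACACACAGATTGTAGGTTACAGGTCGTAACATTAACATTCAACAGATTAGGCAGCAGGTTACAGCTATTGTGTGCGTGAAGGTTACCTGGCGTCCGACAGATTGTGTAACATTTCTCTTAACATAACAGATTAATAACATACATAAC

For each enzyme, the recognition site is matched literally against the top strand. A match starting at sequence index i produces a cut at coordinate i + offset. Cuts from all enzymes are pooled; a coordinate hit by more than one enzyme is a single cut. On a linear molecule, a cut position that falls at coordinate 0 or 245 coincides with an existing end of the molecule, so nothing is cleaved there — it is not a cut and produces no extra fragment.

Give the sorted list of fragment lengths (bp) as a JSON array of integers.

[6,7,7,8,8,8,8,8,9,9,9,9,10,10,11,12,13,13,15,18,23,24]

Scan for sites:
  IvoIX TAACAT/4: at [5, 36, 67, 124, 130, 204, 216, 232] ⇒ [9, 40, 71, 128, 134, 208, 220, 236]
  MvoI ACAGATT/5: at [42, 49, 102, 139, 194, 223] ⇒ [47, 54, 107, 144, 199, 228]
  RvuIII AGGTTAC/4: at [28, 59, 78, 93, 111, 153, 177] ⇒ [32, 63, 82, 97, 115, 157, 181]

All cut coordinates (distinct, sorted): [9, 32, 40, 47, 54, 63, 71, 82, 97, 107, 115, 128, 134, 144, 157, 181, 199, 208, 220, 228, 236]

Fragments:
  [0,9): 9 bp
  [9,32): 23 bp
  [32,40): 8 bp
  [40,47): 7 bp
  [47,54): 7 bp
  [54,63): 9 bp
  [63,71): 8 bp
  [71,82): 11 bp
  [82,97): 15 bp
  [97,107): 10 bp
  [107,115): 8 bp
  [115,128): 13 bp
  [128,134): 6 bp
  [134,144): 10 bp
  [144,157): 13 bp
  [157,181): 24 bp
  [181,199): 18 bp
  [199,208): 9 bp
  [208,220): 12 bp
  [220,228): 8 bp
  [228,236): 8 bp
  [236,245): 9 bp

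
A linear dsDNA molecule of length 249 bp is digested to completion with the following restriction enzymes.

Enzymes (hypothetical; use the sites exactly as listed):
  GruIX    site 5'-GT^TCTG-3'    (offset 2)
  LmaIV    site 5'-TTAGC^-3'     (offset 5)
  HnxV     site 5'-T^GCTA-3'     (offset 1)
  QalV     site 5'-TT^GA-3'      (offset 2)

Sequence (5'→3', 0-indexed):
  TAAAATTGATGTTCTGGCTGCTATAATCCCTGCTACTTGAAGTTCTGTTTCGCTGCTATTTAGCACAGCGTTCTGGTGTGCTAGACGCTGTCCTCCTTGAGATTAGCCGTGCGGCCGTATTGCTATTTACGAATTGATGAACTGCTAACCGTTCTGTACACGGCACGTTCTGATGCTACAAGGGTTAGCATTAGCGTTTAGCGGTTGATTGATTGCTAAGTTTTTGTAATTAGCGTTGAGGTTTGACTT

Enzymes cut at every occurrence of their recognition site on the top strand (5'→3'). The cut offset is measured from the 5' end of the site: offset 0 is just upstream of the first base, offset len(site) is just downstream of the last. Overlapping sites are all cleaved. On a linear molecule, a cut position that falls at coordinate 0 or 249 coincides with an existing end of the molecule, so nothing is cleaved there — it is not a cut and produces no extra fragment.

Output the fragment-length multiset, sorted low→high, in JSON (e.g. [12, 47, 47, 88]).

Site scan:
  GruIX (GTTCTG, off=2): starts [10, 41, 69, 150, 166] → cuts [12, 43, 71, 152, 168]
  LmaIV (TTAGC, off=5): starts [59, 102, 184, 190, 197, 229] → cuts [64, 107, 189, 195, 202, 234]
  HnxV (TGCTA, off=1): starts [18, 30, 53, 78, 120, 142, 173, 213] → cuts [19, 31, 54, 79, 121, 143, 174, 214]
  QalV (TTGA, off=2): starts [5, 36, 96, 133, 204, 208, 235, 242] → cuts [7, 38, 98, 135, 206, 210, 237, 244]

Pooled cuts: [7, 12, 19, 31, 38, 43, 54, 64, 71, 79, 98, 107, 121, 135, 143, 152, 168, 174, 189, 195, 202, 206, 210, 214, 234, 237, 244]

Fragment lengths:
  [0,7): 7 bp
  [7,12): 5 bp
  [12,19): 7 bp
  [19,31): 12 bp
  [31,38): 7 bp
  [38,43): 5 bp
  [43,54): 11 bp
  [54,64): 10 bp
  [64,71): 7 bp
  [71,79): 8 bp
  [79,98): 19 bp
  [98,107): 9 bp
  [107,121): 14 bp
  [121,135): 14 bp
  [135,143): 8 bp
  [143,152): 9 bp
  [152,168): 16 bp
  [168,174): 6 bp
  [174,189): 15 bp
  [189,195): 6 bp
  [195,202): 7 bp
  [202,206): 4 bp
  [206,210): 4 bp
  [210,214): 4 bp
  [214,234): 20 bp
  [234,237): 3 bp
  [237,244): 7 bp
  [244,249): 5 bp

[3,4,4,4,5,5,5,6,6,7,7,7,7,7,7,8,8,9,9,10,11,12,14,14,15,16,19,20]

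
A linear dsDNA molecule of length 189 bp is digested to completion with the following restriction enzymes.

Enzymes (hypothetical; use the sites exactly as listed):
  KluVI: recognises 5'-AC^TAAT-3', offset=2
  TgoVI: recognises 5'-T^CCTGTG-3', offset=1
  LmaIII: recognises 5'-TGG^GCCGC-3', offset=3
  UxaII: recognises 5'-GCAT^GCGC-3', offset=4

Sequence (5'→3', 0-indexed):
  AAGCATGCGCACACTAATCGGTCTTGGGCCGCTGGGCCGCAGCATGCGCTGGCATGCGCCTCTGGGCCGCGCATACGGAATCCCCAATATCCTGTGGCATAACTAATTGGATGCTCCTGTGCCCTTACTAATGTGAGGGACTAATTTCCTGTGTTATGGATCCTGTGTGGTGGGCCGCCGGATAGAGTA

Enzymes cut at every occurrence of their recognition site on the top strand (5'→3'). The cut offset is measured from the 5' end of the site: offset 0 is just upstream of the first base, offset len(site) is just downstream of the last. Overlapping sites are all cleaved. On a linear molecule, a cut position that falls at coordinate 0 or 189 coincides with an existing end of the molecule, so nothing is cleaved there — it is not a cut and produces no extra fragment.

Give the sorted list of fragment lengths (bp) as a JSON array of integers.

[6,6,8,8,10,10,10,12,12,13,13,13,13,14,16,25]

Scan for sites:
  KluVI (ACTAAT, off=2): starts [12, 101, 126, 139] → cuts [14, 103, 128, 141]
  TgoVI (TCCTGTG, off=1): starts [89, 114, 146, 160] → cuts [90, 115, 147, 161]
  LmaIII (TGGGCCGC, off=3): starts [24, 32, 62, 170] → cuts [27, 35, 65, 173]
  UxaII (GCATGCGC, off=4): starts [2, 41, 51] → cuts [6, 45, 55]

Pooled cuts: [6, 14, 27, 35, 45, 55, 65, 90, 103, 115, 128, 141, 147, 161, 173]

Fragment lengths:
  [0,6): 6 bp
  [6,14): 8 bp
  [14,27): 13 bp
  [27,35): 8 bp
  [35,45): 10 bp
  [45,55): 10 bp
  [55,65): 10 bp
  [65,90): 25 bp
  [90,103): 13 bp
  [103,115): 12 bp
  [115,128): 13 bp
  [128,141): 13 bp
  [141,147): 6 bp
  [147,161): 14 bp
  [161,173): 12 bp
  [173,189): 16 bp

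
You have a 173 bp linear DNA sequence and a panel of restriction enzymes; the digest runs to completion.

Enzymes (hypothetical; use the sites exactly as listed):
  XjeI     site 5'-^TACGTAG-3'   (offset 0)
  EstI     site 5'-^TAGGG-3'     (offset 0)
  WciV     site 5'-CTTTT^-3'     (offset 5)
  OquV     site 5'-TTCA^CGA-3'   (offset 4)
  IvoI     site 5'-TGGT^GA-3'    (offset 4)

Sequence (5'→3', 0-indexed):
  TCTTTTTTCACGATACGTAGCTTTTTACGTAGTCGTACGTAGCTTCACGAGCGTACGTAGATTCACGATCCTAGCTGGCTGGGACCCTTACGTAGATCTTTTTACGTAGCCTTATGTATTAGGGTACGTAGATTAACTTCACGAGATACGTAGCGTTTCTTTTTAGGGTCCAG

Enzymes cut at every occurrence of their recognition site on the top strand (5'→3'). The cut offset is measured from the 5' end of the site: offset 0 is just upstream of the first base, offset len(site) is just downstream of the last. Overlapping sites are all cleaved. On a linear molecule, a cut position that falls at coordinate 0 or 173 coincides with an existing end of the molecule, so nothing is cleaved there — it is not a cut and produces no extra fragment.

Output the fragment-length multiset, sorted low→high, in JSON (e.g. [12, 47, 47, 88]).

[3,4,5,5,6,6,10,10,12,12,12,14,17,17,17,23]

Site scan:
  XjeI (TACGTAG, off=0): starts [13, 25, 35, 53, 88, 102, 124, 146] → cuts [13, 25, 35, 53, 88, 102, 124, 146]
  EstI (TAGGG, off=0): starts [119, 163] → cuts [119, 163]
  WciV (CTTTT, off=5): starts [1, 20, 97, 158] → cuts [6, 25, 102, 163]
  OquV (TTCACGA, off=4): starts [6, 43, 61, 137] → cuts [10, 47, 65, 141]
  IvoI (TGGTGA, off=4): no sites

Pooled cuts: [6, 10, 13, 25, 35, 47, 53, 65, 88, 102, 119, 124, 141, 146, 163]

Fragments:
  [0,6): 6 bp
  [6,10): 4 bp
  [10,13): 3 bp
  [13,25): 12 bp
  [25,35): 10 bp
  [35,47): 12 bp
  [47,53): 6 bp
  [53,65): 12 bp
  [65,88): 23 bp
  [88,102): 14 bp
  [102,119): 17 bp
  [119,124): 5 bp
  [124,141): 17 bp
  [141,146): 5 bp
  [146,163): 17 bp
  [163,173): 10 bp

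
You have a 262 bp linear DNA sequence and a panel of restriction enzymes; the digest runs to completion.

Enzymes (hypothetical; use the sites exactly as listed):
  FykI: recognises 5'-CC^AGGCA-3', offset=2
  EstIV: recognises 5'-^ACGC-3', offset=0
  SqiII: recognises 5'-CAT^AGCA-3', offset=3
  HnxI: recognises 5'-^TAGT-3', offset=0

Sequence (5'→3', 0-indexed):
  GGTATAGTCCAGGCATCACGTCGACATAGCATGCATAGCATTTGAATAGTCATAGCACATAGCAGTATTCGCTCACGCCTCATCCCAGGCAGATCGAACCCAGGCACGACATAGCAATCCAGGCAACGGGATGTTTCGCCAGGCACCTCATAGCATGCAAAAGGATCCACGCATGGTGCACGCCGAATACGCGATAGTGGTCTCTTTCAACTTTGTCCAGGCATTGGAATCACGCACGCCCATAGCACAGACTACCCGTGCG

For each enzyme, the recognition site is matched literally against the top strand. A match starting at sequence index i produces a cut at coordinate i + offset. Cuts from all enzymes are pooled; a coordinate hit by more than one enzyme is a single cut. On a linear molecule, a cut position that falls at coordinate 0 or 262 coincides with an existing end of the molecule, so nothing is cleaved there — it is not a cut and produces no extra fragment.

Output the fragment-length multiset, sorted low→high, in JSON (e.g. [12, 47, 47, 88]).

Per-enzyme occurrences:
  FykI CCAGGCA/2: at [8, 84, 99, 118, 138, 216] ⇒ [10, 86, 101, 120, 140, 218]
  EstIV ACGC/0: at [74, 168, 179, 188, 231, 235] ⇒ [74, 168, 179, 188, 231, 235]
  SqiII CATAGCA/3: at [24, 33, 50, 57, 109, 148, 240] ⇒ [27, 36, 53, 60, 112, 151, 243]
  HnxI TAGT/0: at [4, 46, 194] ⇒ [4, 46, 194]

All cut coordinates (distinct, sorted): [4, 10, 27, 36, 46, 53, 60, 74, 86, 101, 112, 120, 140, 151, 168, 179, 188, 194, 218, 231, 235, 243]

Fragment lengths:
  [0,4): 4 bp
  [4,10): 6 bp
  [10,27): 17 bp
  [27,36): 9 bp
  [36,46): 10 bp
  [46,53): 7 bp
  [53,60): 7 bp
  [60,74): 14 bp
  [74,86): 12 bp
  [86,101): 15 bp
  [101,112): 11 bp
  [112,120): 8 bp
  [120,140): 20 bp
  [140,151): 11 bp
  [151,168): 17 bp
  [168,179): 11 bp
  [179,188): 9 bp
  [188,194): 6 bp
  [194,218): 24 bp
  [218,231): 13 bp
  [231,235): 4 bp
  [235,243): 8 bp
  [243,262): 19 bp

[4,4,6,6,7,7,8,8,9,9,10,11,11,11,12,13,14,15,17,17,19,20,24]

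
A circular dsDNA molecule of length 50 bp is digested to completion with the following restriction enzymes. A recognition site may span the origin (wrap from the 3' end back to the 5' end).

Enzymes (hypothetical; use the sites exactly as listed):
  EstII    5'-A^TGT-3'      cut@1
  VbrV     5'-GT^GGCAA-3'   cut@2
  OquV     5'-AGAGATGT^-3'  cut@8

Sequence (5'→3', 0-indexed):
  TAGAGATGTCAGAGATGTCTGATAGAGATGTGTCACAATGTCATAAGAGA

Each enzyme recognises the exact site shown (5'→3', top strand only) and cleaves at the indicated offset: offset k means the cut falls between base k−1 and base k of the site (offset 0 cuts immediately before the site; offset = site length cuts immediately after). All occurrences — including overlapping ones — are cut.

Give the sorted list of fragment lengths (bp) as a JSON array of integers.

[3,3,3,6,7,10,18]

Per-enzyme occurrences:
  EstII (ATGT, off=1): starts [5, 14, 27, 37] → cuts [6, 15, 28, 38]
  VbrV (GTGGCAA, off=2): no sites
  OquV (AGAGATGT, off=8): starts [1, 10, 23] → cuts [9, 18, 31]

Pooled cuts: [6, 9, 15, 18, 28, 31, 38]

Fragment lengths:
  6→9: 3 bp
  9→15: 6 bp
  15→18: 3 bp
  18→28: 10 bp
  28→31: 3 bp
  31→38: 7 bp
  38→6 (wrap): 50-38+6 = 18 bp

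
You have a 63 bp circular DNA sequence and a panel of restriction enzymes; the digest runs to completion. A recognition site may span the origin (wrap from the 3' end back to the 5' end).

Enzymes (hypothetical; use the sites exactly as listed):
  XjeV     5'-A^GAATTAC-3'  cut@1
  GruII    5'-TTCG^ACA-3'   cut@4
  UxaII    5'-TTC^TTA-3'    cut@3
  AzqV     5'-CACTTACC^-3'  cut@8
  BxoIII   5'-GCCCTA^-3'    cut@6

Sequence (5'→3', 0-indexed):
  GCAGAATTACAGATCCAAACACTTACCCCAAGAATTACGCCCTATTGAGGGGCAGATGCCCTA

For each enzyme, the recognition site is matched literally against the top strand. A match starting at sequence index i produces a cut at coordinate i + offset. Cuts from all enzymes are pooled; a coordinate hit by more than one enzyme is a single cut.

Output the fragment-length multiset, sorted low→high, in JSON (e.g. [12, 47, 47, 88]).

[3,4,13,19,24]

Per-enzyme occurrences:
  XjeV (AGAATTAC, off=1): starts [2, 30] → cuts [3, 31]
  GruII (TTCGACA, off=4): no sites
  UxaII (TTCTTA, off=3): no sites
  AzqV (CACTTACC, off=8): starts [19] → cuts [27]
  BxoIII (GCCCTA, off=6): starts [38, 57] → cuts [0, 44]

All cut coordinates (distinct, sorted): [0, 3, 27, 31, 44]

Fragment lengths:
  0→3: 3 bp
  3→27: 24 bp
  27→31: 4 bp
  31→44: 13 bp
  44→0 (wrap): 63-44+0 = 19 bp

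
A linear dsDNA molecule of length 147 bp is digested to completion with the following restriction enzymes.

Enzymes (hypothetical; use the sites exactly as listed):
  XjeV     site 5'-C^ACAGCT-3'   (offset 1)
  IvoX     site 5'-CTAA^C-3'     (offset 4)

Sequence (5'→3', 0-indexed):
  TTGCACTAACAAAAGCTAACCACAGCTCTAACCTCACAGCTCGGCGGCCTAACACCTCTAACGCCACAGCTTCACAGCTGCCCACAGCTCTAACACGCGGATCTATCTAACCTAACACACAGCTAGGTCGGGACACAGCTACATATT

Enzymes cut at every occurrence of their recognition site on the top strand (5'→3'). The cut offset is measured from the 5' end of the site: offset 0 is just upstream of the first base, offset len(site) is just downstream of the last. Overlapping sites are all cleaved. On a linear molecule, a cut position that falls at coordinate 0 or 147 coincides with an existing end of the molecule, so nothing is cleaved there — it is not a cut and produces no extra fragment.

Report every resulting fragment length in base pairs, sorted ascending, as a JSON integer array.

Scan for sites:
  XjeV (CACAGCT, off=1): starts [20, 34, 64, 72, 82, 117, 133] → cuts [21, 35, 65, 73, 83, 118, 134]
  IvoX (CTAAC, off=4): starts [5, 15, 27, 48, 57, 89, 106, 111] → cuts [9, 19, 31, 52, 61, 93, 110, 115]

All cut coordinates (distinct, sorted): [9, 19, 21, 31, 35, 52, 61, 65, 73, 83, 93, 110, 115, 118, 134]

Fragments:
  [0,9): 9 bp
  [9,19): 10 bp
  [19,21): 2 bp
  [21,31): 10 bp
  [31,35): 4 bp
  [35,52): 17 bp
  [52,61): 9 bp
  [61,65): 4 bp
  [65,73): 8 bp
  [73,83): 10 bp
  [83,93): 10 bp
  [93,110): 17 bp
  [110,115): 5 bp
  [115,118): 3 bp
  [118,134): 16 bp
  [134,147): 13 bp

[2,3,4,4,5,8,9,9,10,10,10,10,13,16,17,17]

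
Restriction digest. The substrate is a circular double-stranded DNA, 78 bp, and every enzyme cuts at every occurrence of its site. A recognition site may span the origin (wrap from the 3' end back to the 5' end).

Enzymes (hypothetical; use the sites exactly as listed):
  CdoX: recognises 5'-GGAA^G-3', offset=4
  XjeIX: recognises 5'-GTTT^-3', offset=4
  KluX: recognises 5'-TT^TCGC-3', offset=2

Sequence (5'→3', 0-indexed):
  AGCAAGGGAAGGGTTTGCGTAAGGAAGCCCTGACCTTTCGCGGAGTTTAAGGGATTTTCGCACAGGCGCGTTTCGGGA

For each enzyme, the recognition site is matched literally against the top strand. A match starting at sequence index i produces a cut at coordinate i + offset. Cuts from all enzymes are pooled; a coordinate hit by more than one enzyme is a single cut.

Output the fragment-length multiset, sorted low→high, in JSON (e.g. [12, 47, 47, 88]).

Scan for sites:
  CdoX GGAAG/4: at [6, 22, 75] ⇒ [1, 10, 26]
  XjeIX GTTT/4: at [12, 44, 69] ⇒ [16, 48, 73]
  KluX TTTCGC/2: at [35, 55] ⇒ [37, 57]

All cut coordinates (distinct, sorted): [1, 10, 16, 26, 37, 48, 57, 73]

Fragments:
  1→10: 9 bp
  10→16: 6 bp
  16→26: 10 bp
  26→37: 11 bp
  37→48: 11 bp
  48→57: 9 bp
  57→73: 16 bp
  73→1 (wrap): 78-73+1 = 6 bp

[6,6,9,9,10,11,11,16]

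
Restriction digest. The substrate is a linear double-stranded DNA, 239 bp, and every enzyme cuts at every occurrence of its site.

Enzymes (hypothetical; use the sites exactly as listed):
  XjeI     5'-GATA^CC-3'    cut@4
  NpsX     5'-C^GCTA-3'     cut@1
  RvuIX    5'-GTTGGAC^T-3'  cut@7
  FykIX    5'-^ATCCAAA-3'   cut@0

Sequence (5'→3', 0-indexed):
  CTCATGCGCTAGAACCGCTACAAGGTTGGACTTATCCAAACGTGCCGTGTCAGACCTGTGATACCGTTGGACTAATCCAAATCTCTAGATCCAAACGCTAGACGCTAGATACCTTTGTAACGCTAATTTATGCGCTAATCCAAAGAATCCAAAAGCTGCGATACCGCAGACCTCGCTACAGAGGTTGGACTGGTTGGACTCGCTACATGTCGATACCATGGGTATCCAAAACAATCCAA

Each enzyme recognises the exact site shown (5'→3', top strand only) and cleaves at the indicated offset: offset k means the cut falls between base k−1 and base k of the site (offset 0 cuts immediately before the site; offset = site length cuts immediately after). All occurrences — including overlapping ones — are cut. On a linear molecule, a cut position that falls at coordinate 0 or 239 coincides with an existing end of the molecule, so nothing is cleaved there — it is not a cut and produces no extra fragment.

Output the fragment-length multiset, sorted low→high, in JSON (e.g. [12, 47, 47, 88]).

Per-enzyme occurrences:
  XjeI GATACC/4: at [59, 107, 159, 211] ⇒ [63, 111, 163, 215]
  NpsX CGCTA/1: at [6, 15, 95, 102, 120, 132, 173, 200] ⇒ [7, 16, 96, 103, 121, 133, 174, 201]
  RvuIX GTTGGACT/7: at [24, 65, 183, 192] ⇒ [31, 72, 190, 199]
  FykIX ATCCAAA/0: at [33, 74, 88, 137, 146, 223] ⇒ [33, 74, 88, 137, 146, 223]

Pooled cuts: [7, 16, 31, 33, 63, 72, 74, 88, 96, 103, 111, 121, 133, 137, 146, 163, 174, 190, 199, 201, 215, 223]

Fragment lengths:
  [0,7): 7 bp
  [7,16): 9 bp
  [16,31): 15 bp
  [31,33): 2 bp
  [33,63): 30 bp
  [63,72): 9 bp
  [72,74): 2 bp
  [74,88): 14 bp
  [88,96): 8 bp
  [96,103): 7 bp
  [103,111): 8 bp
  [111,121): 10 bp
  [121,133): 12 bp
  [133,137): 4 bp
  [137,146): 9 bp
  [146,163): 17 bp
  [163,174): 11 bp
  [174,190): 16 bp
  [190,199): 9 bp
  [199,201): 2 bp
  [201,215): 14 bp
  [215,223): 8 bp
  [223,239): 16 bp

[2,2,2,4,7,7,8,8,8,9,9,9,9,10,11,12,14,14,15,16,16,17,30]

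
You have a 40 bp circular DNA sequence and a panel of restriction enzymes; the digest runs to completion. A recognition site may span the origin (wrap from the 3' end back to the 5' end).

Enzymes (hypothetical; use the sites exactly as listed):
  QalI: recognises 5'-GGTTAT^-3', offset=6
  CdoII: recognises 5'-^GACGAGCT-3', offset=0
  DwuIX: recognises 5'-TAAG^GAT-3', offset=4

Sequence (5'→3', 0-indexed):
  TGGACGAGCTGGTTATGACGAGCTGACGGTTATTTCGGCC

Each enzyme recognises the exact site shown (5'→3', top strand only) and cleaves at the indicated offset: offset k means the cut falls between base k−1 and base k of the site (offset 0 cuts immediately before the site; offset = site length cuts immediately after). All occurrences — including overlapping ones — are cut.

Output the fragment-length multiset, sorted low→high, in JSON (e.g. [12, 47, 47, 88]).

[9,14,17]

Site scan:
  QalI (GGTTAT, off=6): starts [10, 27] → cuts [16, 33]
  CdoII (GACGAGCT, off=0): starts [2, 16] → cuts [2, 16]
  DwuIX (TAAGGAT, off=4): no sites

Pooled cuts: [2, 16, 33]

Fragment lengths:
  2→16: 14 bp
  16→33: 17 bp
  33→2 (wrap): 40-33+2 = 9 bp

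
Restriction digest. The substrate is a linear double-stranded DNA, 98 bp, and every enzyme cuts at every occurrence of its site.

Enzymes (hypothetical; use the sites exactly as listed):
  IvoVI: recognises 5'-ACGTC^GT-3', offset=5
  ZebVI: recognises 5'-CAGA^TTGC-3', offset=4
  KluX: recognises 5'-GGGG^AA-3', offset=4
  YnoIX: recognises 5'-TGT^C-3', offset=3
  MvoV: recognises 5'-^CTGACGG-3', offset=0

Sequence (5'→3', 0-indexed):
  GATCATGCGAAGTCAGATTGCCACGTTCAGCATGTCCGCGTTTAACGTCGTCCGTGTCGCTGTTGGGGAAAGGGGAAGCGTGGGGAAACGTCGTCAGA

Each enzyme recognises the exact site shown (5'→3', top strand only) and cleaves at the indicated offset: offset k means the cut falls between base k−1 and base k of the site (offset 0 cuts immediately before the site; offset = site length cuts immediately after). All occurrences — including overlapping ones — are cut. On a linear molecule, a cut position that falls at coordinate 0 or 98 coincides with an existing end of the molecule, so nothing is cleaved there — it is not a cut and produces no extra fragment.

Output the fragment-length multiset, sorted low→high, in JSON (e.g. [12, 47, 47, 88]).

[6,7,7,8,10,11,14,17,18]

Scan for sites:
  IvoVI ACGTCGT/5: at [44, 87] ⇒ [49, 92]
  ZebVI CAGATTGC/4: at [13] ⇒ [17]
  KluX GGGGAA/4: at [64, 71, 81] ⇒ [68, 75, 85]
  YnoIX TGTC/3: at [32, 54] ⇒ [35, 57]
  MvoV (CTGACGG, off=0): no sites

All cut coordinates (distinct, sorted): [17, 35, 49, 57, 68, 75, 85, 92]

Fragment lengths:
  [0,17): 17 bp
  [17,35): 18 bp
  [35,49): 14 bp
  [49,57): 8 bp
  [57,68): 11 bp
  [68,75): 7 bp
  [75,85): 10 bp
  [85,92): 7 bp
  [92,98): 6 bp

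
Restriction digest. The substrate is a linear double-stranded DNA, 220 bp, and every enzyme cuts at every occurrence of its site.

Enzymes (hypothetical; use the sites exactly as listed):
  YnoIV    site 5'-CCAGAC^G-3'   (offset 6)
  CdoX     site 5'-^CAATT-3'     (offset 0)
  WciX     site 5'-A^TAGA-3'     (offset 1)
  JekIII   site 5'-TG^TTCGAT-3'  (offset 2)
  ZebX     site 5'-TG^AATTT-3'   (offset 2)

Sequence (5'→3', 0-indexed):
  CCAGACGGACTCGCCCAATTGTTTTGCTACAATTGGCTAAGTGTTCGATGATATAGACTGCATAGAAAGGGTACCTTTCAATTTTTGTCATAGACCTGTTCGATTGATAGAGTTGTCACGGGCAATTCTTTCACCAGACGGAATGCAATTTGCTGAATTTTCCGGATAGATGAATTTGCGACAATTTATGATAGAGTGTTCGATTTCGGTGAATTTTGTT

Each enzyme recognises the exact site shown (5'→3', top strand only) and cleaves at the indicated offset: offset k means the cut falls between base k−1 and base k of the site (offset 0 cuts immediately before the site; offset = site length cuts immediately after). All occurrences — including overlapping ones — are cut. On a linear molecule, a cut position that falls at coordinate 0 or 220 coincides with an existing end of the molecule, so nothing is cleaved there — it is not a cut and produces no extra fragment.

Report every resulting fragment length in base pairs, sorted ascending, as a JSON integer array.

Scan for sites:
  YnoIV CCAGACG/6: at [0, 133] ⇒ [6, 139]
  CdoX CAATT/0: at [15, 29, 78, 122, 145, 181] ⇒ [15, 29, 78, 122, 145, 181]
  WciX ATAGA/1: at [52, 61, 89, 106, 165, 190] ⇒ [53, 62, 90, 107, 166, 191]
  JekIII TGTTCGAT/2: at [41, 96, 196] ⇒ [43, 98, 198]
  ZebX TGAATTT/2: at [153, 170, 209] ⇒ [155, 172, 211]

All cut coordinates (distinct, sorted): [6, 15, 29, 43, 53, 62, 78, 90, 98, 107, 122, 139, 145, 155, 166, 172, 181, 191, 198, 211]

Fragments:
  [0,6): 6 bp
  [6,15): 9 bp
  [15,29): 14 bp
  [29,43): 14 bp
  [43,53): 10 bp
  [53,62): 9 bp
  [62,78): 16 bp
  [78,90): 12 bp
  [90,98): 8 bp
  [98,107): 9 bp
  [107,122): 15 bp
  [122,139): 17 bp
  [139,145): 6 bp
  [145,155): 10 bp
  [155,166): 11 bp
  [166,172): 6 bp
  [172,181): 9 bp
  [181,191): 10 bp
  [191,198): 7 bp
  [198,211): 13 bp
  [211,220): 9 bp

[6,6,6,7,8,9,9,9,9,9,10,10,10,11,12,13,14,14,15,16,17]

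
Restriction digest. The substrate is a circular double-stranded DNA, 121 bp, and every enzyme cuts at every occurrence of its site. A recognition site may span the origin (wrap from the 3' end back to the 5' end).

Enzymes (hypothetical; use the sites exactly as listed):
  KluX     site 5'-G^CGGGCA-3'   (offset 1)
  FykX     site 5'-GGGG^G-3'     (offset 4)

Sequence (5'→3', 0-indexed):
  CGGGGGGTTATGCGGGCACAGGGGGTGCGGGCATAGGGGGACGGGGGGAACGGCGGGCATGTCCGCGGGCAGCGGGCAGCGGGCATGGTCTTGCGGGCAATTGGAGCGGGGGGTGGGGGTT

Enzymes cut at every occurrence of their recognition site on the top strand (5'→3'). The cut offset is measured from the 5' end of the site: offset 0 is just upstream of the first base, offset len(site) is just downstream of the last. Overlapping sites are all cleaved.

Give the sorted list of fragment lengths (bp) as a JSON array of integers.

Site scan:
  KluX (GCGGGCA, off=1): starts [11, 26, 52, 64, 71, 78, 92] → cuts [12, 27, 53, 65, 72, 79, 93]
  FykX (GGGGG, off=4): starts [1, 2, 20, 35, 42, 43, 107, 108, 114] → cuts [5, 6, 24, 39, 46, 47, 111, 112, 118]

All cut coordinates (distinct, sorted): [5, 6, 12, 24, 27, 39, 46, 47, 53, 65, 72, 79, 93, 111, 112, 118]

Fragments:
  5→6: 1 bp
  6→12: 6 bp
  12→24: 12 bp
  24→27: 3 bp
  27→39: 12 bp
  39→46: 7 bp
  46→47: 1 bp
  47→53: 6 bp
  53→65: 12 bp
  65→72: 7 bp
  72→79: 7 bp
  79→93: 14 bp
  93→111: 18 bp
  111→112: 1 bp
  112→118: 6 bp
  118→5 (wrap): 121-118+5 = 8 bp

[1,1,1,3,6,6,6,7,7,7,8,12,12,12,14,18]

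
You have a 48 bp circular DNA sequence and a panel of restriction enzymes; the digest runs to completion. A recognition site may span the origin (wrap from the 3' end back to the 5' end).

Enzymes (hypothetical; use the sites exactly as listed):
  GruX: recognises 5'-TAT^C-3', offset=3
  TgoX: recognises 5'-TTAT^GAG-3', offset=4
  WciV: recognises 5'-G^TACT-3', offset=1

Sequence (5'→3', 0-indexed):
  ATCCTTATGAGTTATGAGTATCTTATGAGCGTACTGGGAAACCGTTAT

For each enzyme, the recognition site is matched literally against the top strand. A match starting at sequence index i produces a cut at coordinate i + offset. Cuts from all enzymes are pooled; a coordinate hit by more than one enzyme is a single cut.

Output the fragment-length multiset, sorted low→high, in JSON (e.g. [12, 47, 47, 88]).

[5,5,6,6,7,19]

Scan for sites:
  GruX TATC/3: at [18, 47] ⇒ [2, 21]
  TgoX TTATGAG/4: at [4, 11, 22] ⇒ [8, 15, 26]
  WciV GTACT/1: at [30] ⇒ [31]

Pooled cuts: [2, 8, 15, 21, 26, 31]

Fragment lengths:
  2→8: 6 bp
  8→15: 7 bp
  15→21: 6 bp
  21→26: 5 bp
  26→31: 5 bp
  31→2 (wrap): 48-31+2 = 19 bp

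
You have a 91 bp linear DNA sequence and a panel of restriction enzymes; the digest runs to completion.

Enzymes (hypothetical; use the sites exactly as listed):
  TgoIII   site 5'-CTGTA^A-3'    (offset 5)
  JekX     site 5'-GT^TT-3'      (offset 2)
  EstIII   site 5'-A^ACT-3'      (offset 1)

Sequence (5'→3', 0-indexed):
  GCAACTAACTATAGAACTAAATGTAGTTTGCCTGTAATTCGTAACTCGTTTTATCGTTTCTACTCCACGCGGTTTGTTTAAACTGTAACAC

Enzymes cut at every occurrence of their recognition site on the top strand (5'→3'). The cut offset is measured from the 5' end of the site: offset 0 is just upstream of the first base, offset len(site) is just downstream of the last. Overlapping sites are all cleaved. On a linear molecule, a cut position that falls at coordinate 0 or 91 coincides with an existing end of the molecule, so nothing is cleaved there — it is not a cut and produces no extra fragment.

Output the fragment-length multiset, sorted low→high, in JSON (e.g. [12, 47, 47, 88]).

Scan for sites:
  TgoIII (CTGTAA, off=5): starts [31, 82] → cuts [36, 87]
  JekX (GTTT, off=2): starts [25, 47, 55, 71, 75] → cuts [27, 49, 57, 73, 77]
  EstIII (AACT, off=1): starts [2, 6, 14, 42, 80] → cuts [3, 7, 15, 43, 81]

Pooled cuts: [3, 7, 15, 27, 36, 43, 49, 57, 73, 77, 81, 87]

Fragment lengths:
  [0,3): 3 bp
  [3,7): 4 bp
  [7,15): 8 bp
  [15,27): 12 bp
  [27,36): 9 bp
  [36,43): 7 bp
  [43,49): 6 bp
  [49,57): 8 bp
  [57,73): 16 bp
  [73,77): 4 bp
  [77,81): 4 bp
  [81,87): 6 bp
  [87,91): 4 bp

[3,4,4,4,4,6,6,7,8,8,9,12,16]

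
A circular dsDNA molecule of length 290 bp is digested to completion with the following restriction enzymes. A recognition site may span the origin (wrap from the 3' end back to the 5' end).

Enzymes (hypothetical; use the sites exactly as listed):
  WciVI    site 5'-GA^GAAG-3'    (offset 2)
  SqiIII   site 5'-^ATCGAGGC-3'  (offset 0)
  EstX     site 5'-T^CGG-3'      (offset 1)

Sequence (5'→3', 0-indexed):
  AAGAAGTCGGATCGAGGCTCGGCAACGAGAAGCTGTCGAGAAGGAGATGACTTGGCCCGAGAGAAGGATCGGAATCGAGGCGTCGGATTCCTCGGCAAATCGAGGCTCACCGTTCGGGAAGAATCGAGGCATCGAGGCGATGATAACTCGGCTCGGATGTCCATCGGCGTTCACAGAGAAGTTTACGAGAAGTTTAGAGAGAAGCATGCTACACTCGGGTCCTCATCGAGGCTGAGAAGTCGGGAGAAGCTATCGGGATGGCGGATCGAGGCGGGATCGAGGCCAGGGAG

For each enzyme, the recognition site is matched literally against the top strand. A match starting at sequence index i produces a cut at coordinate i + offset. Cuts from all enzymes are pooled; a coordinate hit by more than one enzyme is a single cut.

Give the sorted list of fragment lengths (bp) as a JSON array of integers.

Scan for sites:
  WciVI GAGAAG/2: at [26, 37, 60, 175, 186, 198, 233, 243, 287] ⇒ [28, 39, 62, 177, 188, 200, 235, 245, 289]
  SqiIII ATCGAGGC/0: at [10, 73, 98, 122, 130, 224, 264, 275] ⇒ [10, 73, 98, 122, 130, 224, 264, 275]
  EstX TCGG/1: at [6, 18, 68, 82, 91, 113, 147, 152, 163, 214, 239, 252] ⇒ [7, 19, 69, 83, 92, 114, 148, 153, 164, 215, 240, 253]

All cut coordinates (distinct, sorted): [7, 10, 19, 28, 39, 62, 69, 73, 83, 92, 98, 114, 122, 130, 148, 153, 164, 177, 188, 200, 215, 224, 235, 240, 245, 253, 264, 275, 289]

Fragment lengths:
  7→10: 3 bp
  10→19: 9 bp
  19→28: 9 bp
  28→39: 11 bp
  39→62: 23 bp
  62→69: 7 bp
  69→73: 4 bp
  73→83: 10 bp
  83→92: 9 bp
  92→98: 6 bp
  98→114: 16 bp
  114→122: 8 bp
  122→130: 8 bp
  130→148: 18 bp
  148→153: 5 bp
  153→164: 11 bp
  164→177: 13 bp
  177→188: 11 bp
  188→200: 12 bp
  200→215: 15 bp
  215→224: 9 bp
  224→235: 11 bp
  235→240: 5 bp
  240→245: 5 bp
  245→253: 8 bp
  253→264: 11 bp
  264→275: 11 bp
  275→289: 14 bp
  289→7 (wrap): 290-289+7 = 8 bp

[3,4,5,5,5,6,7,8,8,8,8,9,9,9,9,10,11,11,11,11,11,11,12,13,14,15,16,18,23]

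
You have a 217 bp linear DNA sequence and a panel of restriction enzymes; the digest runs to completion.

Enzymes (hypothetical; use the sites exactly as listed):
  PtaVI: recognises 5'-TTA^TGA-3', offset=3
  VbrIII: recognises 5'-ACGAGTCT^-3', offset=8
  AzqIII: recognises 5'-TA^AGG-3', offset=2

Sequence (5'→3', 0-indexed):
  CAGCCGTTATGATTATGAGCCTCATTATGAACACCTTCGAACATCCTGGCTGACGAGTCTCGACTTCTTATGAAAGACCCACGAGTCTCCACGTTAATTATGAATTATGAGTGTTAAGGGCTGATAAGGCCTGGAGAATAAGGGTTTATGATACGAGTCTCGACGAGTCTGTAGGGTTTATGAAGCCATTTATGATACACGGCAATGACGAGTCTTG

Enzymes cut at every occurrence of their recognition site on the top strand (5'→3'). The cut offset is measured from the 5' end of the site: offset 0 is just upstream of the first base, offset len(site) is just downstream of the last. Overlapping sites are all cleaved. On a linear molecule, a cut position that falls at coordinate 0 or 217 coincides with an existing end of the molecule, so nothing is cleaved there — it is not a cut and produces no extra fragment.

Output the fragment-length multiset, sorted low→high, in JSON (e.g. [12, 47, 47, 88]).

[2,6,7,8,9,9,10,10,10,10,12,12,12,12,14,18,23,33]

Scan for sites:
  PtaVI (TTATGA, off=3): starts [6, 12, 24, 67, 97, 104, 145, 177, 189] → cuts [9, 15, 27, 70, 100, 107, 148, 180, 192]
  VbrIII (ACGAGTCT, off=8): starts [52, 80, 152, 162, 207] → cuts [60, 88, 160, 170, 215]
  AzqIII (TAAGG, off=2): starts [114, 124, 138] → cuts [116, 126, 140]

Pooled cuts: [9, 15, 27, 60, 70, 88, 100, 107, 116, 126, 140, 148, 160, 170, 180, 192, 215]

Fragments:
  [0,9): 9 bp
  [9,15): 6 bp
  [15,27): 12 bp
  [27,60): 33 bp
  [60,70): 10 bp
  [70,88): 18 bp
  [88,100): 12 bp
  [100,107): 7 bp
  [107,116): 9 bp
  [116,126): 10 bp
  [126,140): 14 bp
  [140,148): 8 bp
  [148,160): 12 bp
  [160,170): 10 bp
  [170,180): 10 bp
  [180,192): 12 bp
  [192,215): 23 bp
  [215,217): 2 bp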